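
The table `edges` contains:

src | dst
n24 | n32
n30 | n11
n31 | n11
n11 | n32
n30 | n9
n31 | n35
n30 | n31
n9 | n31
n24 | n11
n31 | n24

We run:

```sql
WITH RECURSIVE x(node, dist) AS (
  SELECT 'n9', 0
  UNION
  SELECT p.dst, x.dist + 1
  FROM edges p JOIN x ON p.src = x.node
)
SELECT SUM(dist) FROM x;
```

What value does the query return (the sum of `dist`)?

17

Base: (n9, dist=0).
Iteration 1: edges from {n9} -> (n31, dist=1).
Iteration 2: edges from {n31} -> (n11, dist=2), (n24, dist=2), (n35, dist=2).
Iteration 3: edges from {n11,n24,n35} -> (n11, dist=3), (n32, dist=3). [UNION drops 1 duplicate row(s)]
Iteration 4: edges from {n11,n32} -> (n32, dist=4).
Iteration 5: no outgoing edges from {n32}; recursion stops.
SUM(dist) = 0 + 1 + 2 + 2 + 2 + 3 + 3 + 4 = 17.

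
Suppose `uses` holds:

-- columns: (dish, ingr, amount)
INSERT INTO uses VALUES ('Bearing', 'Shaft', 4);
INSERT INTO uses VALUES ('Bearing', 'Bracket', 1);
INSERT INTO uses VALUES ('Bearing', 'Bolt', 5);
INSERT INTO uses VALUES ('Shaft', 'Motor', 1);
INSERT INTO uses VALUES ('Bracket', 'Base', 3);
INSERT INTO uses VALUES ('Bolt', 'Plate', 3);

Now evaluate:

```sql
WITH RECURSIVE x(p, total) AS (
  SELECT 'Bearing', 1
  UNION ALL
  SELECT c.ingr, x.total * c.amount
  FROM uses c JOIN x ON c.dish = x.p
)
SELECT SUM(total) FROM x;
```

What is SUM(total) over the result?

33

Base: (Bearing, total=1).
Iteration 1: components of {Bearing} -> Bolt = 1*5 = 5, Bracket = 1*1 = 1, Shaft = 1*4 = 4.
Iteration 2: components of {Bolt,Bracket,Shaft} -> Base = 1*3 = 3, Motor = 4*1 = 4, Plate = 5*3 = 15.
Iteration 3: no further components; recursion stops.
SUM(total) = 1 + 4 + 1 + 5 + 4 + 3 + 15 = 33.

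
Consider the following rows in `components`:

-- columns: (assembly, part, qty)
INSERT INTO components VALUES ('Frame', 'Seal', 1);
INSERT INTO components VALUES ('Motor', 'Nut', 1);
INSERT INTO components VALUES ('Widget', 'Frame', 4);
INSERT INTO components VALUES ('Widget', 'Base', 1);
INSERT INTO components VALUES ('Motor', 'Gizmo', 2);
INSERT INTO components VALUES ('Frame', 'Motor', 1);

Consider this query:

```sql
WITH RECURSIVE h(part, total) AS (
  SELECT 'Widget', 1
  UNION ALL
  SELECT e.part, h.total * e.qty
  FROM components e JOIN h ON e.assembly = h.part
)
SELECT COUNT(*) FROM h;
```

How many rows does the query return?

Base: (Widget, total=1).
Iteration 1: components of {Widget} -> Base = 1*1 = 1, Frame = 1*4 = 4.
Iteration 2: components of {Base,Frame} -> Motor = 4*1 = 4, Seal = 4*1 = 4.
Iteration 3: components of {Motor,Seal} -> Gizmo = 4*2 = 8, Nut = 4*1 = 4.
Iteration 4: no further components; recursion stops.
Total rows emitted: 7.

7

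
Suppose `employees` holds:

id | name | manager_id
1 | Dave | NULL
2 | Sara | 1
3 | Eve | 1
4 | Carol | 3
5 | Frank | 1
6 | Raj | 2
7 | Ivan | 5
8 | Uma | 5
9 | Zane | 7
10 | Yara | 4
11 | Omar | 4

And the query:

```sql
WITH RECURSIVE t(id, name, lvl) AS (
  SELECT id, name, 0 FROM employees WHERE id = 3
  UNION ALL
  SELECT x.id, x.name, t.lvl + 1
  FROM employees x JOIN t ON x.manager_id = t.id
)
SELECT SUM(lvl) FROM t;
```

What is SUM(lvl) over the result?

5

Base: id=3 (Eve) at lvl 0.
Iteration 1: rows with manager_id in {3} -> Carol (id 4, lvl 1).
Iteration 2: rows with manager_id in {4} -> Yara (id 10, lvl 2), Omar (id 11, lvl 2).
Iteration 3: no rows with manager_id in {10,11}; recursion stops.
SUM(lvl) = 0 + 1 + 2 + 2 = 5.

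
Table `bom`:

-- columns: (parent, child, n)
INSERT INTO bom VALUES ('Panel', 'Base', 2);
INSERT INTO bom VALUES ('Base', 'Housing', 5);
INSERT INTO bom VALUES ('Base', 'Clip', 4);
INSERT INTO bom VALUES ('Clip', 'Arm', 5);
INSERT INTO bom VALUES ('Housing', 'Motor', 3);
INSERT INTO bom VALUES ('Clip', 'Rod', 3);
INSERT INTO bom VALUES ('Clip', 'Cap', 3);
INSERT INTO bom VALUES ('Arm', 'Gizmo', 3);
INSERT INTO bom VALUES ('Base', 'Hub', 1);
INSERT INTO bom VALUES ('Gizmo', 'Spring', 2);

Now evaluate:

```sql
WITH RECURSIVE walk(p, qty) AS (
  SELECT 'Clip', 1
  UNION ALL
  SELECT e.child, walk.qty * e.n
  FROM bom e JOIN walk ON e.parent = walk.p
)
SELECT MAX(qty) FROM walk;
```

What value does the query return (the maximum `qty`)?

Base: (Clip, qty=1).
Iteration 1: components of {Clip} -> Arm = 1*5 = 5, Cap = 1*3 = 3, Rod = 1*3 = 3.
Iteration 2: components of {Arm,Cap,Rod} -> Gizmo = 5*3 = 15.
Iteration 3: components of {Gizmo} -> Spring = 15*2 = 30.
Iteration 4: no further components; recursion stops.
qty values: 1, 5, 3, 3, 15, 30; the maximum is 30.

30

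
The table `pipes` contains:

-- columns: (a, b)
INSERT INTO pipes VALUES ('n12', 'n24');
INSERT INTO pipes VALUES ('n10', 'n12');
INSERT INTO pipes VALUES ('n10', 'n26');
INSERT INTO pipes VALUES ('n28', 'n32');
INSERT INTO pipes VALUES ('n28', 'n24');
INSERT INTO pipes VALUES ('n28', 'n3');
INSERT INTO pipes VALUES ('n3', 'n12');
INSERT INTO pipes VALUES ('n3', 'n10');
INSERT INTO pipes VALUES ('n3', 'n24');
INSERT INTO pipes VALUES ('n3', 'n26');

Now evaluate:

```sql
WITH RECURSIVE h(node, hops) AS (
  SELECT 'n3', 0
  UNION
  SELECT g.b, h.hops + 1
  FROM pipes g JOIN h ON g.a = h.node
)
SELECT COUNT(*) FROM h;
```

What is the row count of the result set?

Base: (n3, hops=0).
Iteration 1: edges from {n3} -> (n10, hops=1), (n12, hops=1), (n24, hops=1), (n26, hops=1).
Iteration 2: edges from {n10,n12,n24,n26} -> (n12, hops=2), (n24, hops=2), (n26, hops=2).
Iteration 3: edges from {n12,n24,n26} -> (n24, hops=3).
Iteration 4: no outgoing edges from {n24}; recursion stops.
Total rows emitted: 9.

9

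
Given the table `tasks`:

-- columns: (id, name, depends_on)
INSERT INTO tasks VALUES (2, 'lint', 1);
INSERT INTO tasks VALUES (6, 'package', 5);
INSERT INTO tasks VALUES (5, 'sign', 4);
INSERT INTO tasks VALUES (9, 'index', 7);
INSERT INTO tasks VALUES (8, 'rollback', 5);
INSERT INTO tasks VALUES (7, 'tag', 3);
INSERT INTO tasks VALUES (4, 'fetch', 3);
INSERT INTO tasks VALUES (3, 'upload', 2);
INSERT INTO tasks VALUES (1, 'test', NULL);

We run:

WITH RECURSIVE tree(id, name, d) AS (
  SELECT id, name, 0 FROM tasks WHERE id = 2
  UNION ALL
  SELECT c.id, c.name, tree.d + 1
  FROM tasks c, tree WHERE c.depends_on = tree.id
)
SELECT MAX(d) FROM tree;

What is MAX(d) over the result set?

Base: id=2 (lint) at d 0.
Iteration 1: rows with depends_on in {2} -> upload (id 3, d 1).
Iteration 2: rows with depends_on in {3} -> fetch (id 4, d 2), tag (id 7, d 2).
Iteration 3: rows with depends_on in {4,7} -> sign (id 5, d 3), index (id 9, d 3).
Iteration 4: rows with depends_on in {5,9} -> package (id 6, d 4), rollback (id 8, d 4).
Iteration 5: no rows with depends_on in {6,8}; recursion stops.
d values: 0, 1, 2, 2, 3, 3, 4, 4; the maximum is 4.

4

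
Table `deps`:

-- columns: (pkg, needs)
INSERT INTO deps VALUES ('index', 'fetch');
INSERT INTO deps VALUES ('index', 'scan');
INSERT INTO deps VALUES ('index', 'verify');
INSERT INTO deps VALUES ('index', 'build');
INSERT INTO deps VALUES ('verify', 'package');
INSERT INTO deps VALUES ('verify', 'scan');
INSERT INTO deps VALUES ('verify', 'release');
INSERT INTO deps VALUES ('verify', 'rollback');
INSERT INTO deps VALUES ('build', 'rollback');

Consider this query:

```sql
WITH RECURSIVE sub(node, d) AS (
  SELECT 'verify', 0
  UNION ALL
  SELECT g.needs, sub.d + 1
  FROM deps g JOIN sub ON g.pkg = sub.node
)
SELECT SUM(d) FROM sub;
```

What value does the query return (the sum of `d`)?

4

Base: (verify, d=0).
Iteration 1: edges from {verify} -> (package, d=1), (release, d=1), (rollback, d=1), (scan, d=1).
Iteration 2: no outgoing edges from {package,release,rollback,scan}; recursion stops.
SUM(d) = 0 + 1 + 1 + 1 + 1 = 4.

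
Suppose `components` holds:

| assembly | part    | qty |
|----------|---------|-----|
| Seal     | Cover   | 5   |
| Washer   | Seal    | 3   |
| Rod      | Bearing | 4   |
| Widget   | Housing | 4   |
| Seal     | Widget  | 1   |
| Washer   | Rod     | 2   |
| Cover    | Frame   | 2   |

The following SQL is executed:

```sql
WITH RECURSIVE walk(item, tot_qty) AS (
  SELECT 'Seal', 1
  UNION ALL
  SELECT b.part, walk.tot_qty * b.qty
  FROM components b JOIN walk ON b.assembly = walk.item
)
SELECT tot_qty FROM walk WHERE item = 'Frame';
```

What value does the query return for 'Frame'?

Base: (Seal, tot_qty=1).
Iteration 1: components of {Seal} -> Cover = 1*5 = 5, Widget = 1*1 = 1.
Iteration 2: components of {Cover,Widget} -> Frame = 5*2 = 10, Housing = 1*4 = 4.
Iteration 3: no further components; recursion stops.

10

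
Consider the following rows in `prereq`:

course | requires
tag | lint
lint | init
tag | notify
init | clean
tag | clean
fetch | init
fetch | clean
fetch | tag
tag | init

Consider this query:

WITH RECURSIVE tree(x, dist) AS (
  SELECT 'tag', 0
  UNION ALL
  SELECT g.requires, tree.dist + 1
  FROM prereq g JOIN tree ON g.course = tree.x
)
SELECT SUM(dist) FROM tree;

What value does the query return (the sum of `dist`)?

Base: (tag, dist=0).
Iteration 1: edges from {tag} -> (clean, dist=1), (init, dist=1), (lint, dist=1), (notify, dist=1).
Iteration 2: edges from {clean,init,lint,notify} -> (clean, dist=2), (init, dist=2).
Iteration 3: edges from {clean,init} -> (clean, dist=3).
Iteration 4: no outgoing edges from {clean}; recursion stops.
SUM(dist) = 0 + 1 + 1 + 1 + 1 + 2 + 2 + 3 = 11.

11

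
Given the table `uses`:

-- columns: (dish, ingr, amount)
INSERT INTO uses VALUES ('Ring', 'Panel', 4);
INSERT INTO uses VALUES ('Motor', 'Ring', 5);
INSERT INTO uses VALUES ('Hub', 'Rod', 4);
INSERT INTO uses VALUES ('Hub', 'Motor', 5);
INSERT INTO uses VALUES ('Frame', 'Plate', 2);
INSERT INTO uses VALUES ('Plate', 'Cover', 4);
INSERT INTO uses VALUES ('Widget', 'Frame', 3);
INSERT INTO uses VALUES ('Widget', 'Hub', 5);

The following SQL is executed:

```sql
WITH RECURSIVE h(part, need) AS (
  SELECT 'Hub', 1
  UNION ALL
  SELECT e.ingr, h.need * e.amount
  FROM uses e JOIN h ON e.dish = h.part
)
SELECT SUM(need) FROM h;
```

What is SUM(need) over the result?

135

Base: (Hub, need=1).
Iteration 1: components of {Hub} -> Motor = 1*5 = 5, Rod = 1*4 = 4.
Iteration 2: components of {Motor,Rod} -> Ring = 5*5 = 25.
Iteration 3: components of {Ring} -> Panel = 25*4 = 100.
Iteration 4: no further components; recursion stops.
SUM(need) = 1 + 5 + 4 + 25 + 100 = 135.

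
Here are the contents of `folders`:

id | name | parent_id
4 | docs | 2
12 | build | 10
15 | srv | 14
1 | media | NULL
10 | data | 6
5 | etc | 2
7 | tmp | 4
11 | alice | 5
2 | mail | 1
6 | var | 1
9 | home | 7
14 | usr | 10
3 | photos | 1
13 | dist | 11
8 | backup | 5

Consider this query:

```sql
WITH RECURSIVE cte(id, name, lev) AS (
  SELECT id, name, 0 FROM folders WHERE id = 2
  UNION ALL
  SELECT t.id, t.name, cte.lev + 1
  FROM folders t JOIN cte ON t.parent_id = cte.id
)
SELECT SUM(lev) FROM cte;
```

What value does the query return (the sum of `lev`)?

14

Base: id=2 (mail) at lev 0.
Iteration 1: rows with parent_id in {2} -> docs (id 4, lev 1), etc (id 5, lev 1).
Iteration 2: rows with parent_id in {4,5} -> tmp (id 7, lev 2), backup (id 8, lev 2), alice (id 11, lev 2).
Iteration 3: rows with parent_id in {7,8,11} -> home (id 9, lev 3), dist (id 13, lev 3).
Iteration 4: no rows with parent_id in {9,13}; recursion stops.
SUM(lev) = 0 + 1 + 1 + 2 + 2 + 2 + 3 + 3 = 14.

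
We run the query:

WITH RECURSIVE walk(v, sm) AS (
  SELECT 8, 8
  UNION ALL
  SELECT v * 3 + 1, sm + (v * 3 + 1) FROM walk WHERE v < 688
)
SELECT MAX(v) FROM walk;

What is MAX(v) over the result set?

688

Base: v=8, sm=8.
Iteration 1: 8 < 688 holds -> v = 8 * 3 + 1 = 25, sm = 8 + 25 = 33.
Iteration 2: 25 < 688 holds -> v = 25 * 3 + 1 = 76, sm = 33 + 76 = 109.
Iteration 3: 76 < 688 holds -> v = 76 * 3 + 1 = 229, sm = 109 + 229 = 338.
Iteration 4: 229 < 688 holds -> v = 229 * 3 + 1 = 688, sm = 338 + 688 = 1026.
Iteration 5: 688 < 688 fails; recursion stops.
v values: 8, 25, 76, 229, 688; the maximum is 688.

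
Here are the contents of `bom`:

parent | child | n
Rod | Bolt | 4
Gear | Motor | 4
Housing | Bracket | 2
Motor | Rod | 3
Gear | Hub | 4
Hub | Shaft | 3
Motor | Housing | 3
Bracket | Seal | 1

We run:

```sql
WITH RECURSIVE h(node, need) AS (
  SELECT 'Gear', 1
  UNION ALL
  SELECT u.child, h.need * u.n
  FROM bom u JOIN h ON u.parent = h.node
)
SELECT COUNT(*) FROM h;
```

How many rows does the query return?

9

Base: (Gear, need=1).
Iteration 1: components of {Gear} -> Hub = 1*4 = 4, Motor = 1*4 = 4.
Iteration 2: components of {Hub,Motor} -> Housing = 4*3 = 12, Rod = 4*3 = 12, Shaft = 4*3 = 12.
Iteration 3: components of {Housing,Rod,Shaft} -> Bolt = 12*4 = 48, Bracket = 12*2 = 24.
Iteration 4: components of {Bolt,Bracket} -> Seal = 24*1 = 24.
Iteration 5: no further components; recursion stops.
Total rows emitted: 9.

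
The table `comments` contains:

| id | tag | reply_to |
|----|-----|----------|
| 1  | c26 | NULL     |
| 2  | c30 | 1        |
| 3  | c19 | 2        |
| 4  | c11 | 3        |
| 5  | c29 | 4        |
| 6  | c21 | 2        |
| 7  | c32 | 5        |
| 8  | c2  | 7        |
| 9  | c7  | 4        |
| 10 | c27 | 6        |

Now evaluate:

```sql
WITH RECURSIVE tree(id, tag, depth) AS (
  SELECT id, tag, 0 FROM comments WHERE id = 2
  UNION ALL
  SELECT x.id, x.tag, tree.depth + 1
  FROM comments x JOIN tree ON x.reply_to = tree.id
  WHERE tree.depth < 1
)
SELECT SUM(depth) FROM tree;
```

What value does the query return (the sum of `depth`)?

Base: id=2 (c30) at depth 0.
Iteration 1: rows with reply_to in {2} -> c19 (id 3, depth 1), c21 (id 6, depth 1).
Iteration 2: depth < 1 fails for all current rows; recursion stops.
SUM(depth) = 0 + 1 + 1 = 2.

2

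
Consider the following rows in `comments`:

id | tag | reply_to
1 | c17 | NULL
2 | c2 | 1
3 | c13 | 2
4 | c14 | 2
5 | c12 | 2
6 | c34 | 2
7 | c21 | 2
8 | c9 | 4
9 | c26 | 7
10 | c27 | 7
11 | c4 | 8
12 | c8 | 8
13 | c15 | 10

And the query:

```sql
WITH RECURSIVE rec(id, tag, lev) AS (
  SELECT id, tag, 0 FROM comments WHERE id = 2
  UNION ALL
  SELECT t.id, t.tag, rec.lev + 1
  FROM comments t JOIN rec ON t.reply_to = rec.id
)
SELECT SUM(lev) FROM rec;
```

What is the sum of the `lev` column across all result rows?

Base: id=2 (c2) at lev 0.
Iteration 1: rows with reply_to in {2} -> c13 (id 3, lev 1), c14 (id 4, lev 1), c12 (id 5, lev 1), c34 (id 6, lev 1), c21 (id 7, lev 1).
Iteration 2: rows with reply_to in {3,4,5,6,7} -> c9 (id 8, lev 2), c26 (id 9, lev 2), c27 (id 10, lev 2).
Iteration 3: rows with reply_to in {8,9,10} -> c4 (id 11, lev 3), c8 (id 12, lev 3), c15 (id 13, lev 3).
Iteration 4: no rows with reply_to in {11,12,13}; recursion stops.
SUM(lev) = 0 + 1 + 1 + 1 + 1 + 1 + 2 + 2 + 2 + 3 + 3 + 3 = 20.

20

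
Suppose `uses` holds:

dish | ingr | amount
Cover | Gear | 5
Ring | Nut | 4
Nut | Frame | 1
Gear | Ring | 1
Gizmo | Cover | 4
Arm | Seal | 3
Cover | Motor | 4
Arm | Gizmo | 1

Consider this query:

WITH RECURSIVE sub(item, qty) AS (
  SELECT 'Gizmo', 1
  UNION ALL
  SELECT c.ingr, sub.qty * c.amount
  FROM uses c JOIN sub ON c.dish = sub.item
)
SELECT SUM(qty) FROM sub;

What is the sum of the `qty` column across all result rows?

Base: (Gizmo, qty=1).
Iteration 1: components of {Gizmo} -> Cover = 1*4 = 4.
Iteration 2: components of {Cover} -> Gear = 4*5 = 20, Motor = 4*4 = 16.
Iteration 3: components of {Gear,Motor} -> Ring = 20*1 = 20.
Iteration 4: components of {Ring} -> Nut = 20*4 = 80.
Iteration 5: components of {Nut} -> Frame = 80*1 = 80.
Iteration 6: no further components; recursion stops.
SUM(qty) = 1 + 4 + 16 + 20 + 20 + 80 + 80 = 221.

221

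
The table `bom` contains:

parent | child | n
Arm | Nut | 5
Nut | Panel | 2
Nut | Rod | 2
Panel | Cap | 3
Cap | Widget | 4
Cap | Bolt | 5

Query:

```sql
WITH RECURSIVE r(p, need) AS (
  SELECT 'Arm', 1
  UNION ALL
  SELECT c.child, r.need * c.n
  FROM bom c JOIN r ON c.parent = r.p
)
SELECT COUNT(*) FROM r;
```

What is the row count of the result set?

7

Base: (Arm, need=1).
Iteration 1: components of {Arm} -> Nut = 1*5 = 5.
Iteration 2: components of {Nut} -> Panel = 5*2 = 10, Rod = 5*2 = 10.
Iteration 3: components of {Panel,Rod} -> Cap = 10*3 = 30.
Iteration 4: components of {Cap} -> Bolt = 30*5 = 150, Widget = 30*4 = 120.
Iteration 5: no further components; recursion stops.
Total rows emitted: 7.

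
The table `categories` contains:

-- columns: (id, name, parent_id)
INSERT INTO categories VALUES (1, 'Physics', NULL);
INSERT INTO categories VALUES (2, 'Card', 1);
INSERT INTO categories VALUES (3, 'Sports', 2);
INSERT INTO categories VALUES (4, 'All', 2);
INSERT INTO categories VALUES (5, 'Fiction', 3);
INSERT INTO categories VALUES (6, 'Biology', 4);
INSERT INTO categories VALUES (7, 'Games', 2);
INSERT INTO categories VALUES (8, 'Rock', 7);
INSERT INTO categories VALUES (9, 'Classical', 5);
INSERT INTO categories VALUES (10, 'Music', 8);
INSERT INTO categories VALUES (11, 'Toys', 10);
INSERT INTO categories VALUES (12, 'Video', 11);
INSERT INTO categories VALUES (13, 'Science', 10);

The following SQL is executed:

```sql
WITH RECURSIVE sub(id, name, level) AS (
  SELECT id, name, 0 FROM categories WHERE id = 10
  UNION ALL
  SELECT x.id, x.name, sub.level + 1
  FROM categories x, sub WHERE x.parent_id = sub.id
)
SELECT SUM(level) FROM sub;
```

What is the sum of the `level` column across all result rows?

Base: id=10 (Music) at level 0.
Iteration 1: rows with parent_id in {10} -> Toys (id 11, level 1), Science (id 13, level 1).
Iteration 2: rows with parent_id in {11,13} -> Video (id 12, level 2).
Iteration 3: no rows with parent_id in {12}; recursion stops.
SUM(level) = 0 + 1 + 1 + 2 = 4.

4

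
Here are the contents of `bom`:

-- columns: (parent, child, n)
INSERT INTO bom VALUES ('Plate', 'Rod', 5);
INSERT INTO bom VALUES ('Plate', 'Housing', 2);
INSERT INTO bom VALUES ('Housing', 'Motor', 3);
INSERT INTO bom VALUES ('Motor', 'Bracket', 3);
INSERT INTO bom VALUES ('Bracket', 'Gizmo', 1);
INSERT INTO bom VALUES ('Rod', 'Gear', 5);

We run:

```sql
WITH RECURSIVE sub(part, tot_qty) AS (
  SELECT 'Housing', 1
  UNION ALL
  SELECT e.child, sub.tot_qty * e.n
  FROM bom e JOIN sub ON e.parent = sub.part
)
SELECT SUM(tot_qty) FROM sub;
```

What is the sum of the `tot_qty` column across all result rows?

Base: (Housing, tot_qty=1).
Iteration 1: components of {Housing} -> Motor = 1*3 = 3.
Iteration 2: components of {Motor} -> Bracket = 3*3 = 9.
Iteration 3: components of {Bracket} -> Gizmo = 9*1 = 9.
Iteration 4: no further components; recursion stops.
SUM(tot_qty) = 1 + 3 + 9 + 9 = 22.

22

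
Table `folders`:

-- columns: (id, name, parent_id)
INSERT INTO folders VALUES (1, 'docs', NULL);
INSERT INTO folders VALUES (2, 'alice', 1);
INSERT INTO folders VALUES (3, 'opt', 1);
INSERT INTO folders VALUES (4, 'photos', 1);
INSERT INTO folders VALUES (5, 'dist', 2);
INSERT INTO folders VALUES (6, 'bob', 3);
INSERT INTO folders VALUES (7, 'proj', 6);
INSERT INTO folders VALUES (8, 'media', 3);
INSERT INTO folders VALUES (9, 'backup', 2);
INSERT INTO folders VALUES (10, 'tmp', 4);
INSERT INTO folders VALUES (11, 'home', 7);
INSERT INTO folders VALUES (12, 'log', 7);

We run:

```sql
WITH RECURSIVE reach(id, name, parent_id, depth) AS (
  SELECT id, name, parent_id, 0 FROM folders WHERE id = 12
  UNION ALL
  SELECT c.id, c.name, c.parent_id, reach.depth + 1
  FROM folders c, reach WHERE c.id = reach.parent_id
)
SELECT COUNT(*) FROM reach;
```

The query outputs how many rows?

5

Base: id=12 (log), parent_id=7, depth 0.
Iteration 1: join on id=7 -> proj (id 7, parent_id=6, depth 1).
Iteration 2: join on id=6 -> bob (id 6, parent_id=3, depth 2).
Iteration 3: join on id=3 -> opt (id 3, parent_id=1, depth 3).
Iteration 4: join on id=1 -> docs (id 1, parent_id=NULL, depth 4).
Iteration 5: parent_id is NULL; no match; recursion stops.
Total rows emitted: 5.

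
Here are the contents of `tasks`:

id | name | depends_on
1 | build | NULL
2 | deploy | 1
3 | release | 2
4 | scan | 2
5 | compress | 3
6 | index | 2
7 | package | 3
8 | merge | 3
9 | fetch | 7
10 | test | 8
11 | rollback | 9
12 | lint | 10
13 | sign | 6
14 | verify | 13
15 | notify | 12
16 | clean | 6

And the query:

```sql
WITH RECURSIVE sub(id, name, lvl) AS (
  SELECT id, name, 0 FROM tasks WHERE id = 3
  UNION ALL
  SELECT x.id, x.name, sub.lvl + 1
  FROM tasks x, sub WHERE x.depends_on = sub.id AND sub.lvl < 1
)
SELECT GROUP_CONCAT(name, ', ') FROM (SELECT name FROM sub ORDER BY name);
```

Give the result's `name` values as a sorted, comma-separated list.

compress, merge, package, release

Base: id=3 (release) at lvl 0.
Iteration 1: rows with depends_on in {3} -> compress (id 5, lvl 1), package (id 7, lvl 1), merge (id 8, lvl 1).
Iteration 2: lvl < 1 fails for all current rows; recursion stops.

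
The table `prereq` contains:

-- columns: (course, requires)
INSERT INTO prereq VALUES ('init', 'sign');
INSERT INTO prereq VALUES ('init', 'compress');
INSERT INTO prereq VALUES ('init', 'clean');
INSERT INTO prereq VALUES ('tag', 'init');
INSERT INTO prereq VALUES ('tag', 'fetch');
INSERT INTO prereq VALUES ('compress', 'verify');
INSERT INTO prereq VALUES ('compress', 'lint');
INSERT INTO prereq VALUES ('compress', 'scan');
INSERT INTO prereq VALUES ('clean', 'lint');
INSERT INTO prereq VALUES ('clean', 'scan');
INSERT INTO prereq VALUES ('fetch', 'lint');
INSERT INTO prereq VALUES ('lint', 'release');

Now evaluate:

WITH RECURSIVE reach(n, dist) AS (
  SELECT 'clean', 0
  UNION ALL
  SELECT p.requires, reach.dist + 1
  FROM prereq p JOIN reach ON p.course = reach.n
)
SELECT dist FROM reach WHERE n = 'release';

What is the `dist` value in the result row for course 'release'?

Base: (clean, dist=0).
Iteration 1: edges from {clean} -> (lint, dist=1), (scan, dist=1).
Iteration 2: edges from {lint,scan} -> (release, dist=2).
Iteration 3: no outgoing edges from {release}; recursion stops.

2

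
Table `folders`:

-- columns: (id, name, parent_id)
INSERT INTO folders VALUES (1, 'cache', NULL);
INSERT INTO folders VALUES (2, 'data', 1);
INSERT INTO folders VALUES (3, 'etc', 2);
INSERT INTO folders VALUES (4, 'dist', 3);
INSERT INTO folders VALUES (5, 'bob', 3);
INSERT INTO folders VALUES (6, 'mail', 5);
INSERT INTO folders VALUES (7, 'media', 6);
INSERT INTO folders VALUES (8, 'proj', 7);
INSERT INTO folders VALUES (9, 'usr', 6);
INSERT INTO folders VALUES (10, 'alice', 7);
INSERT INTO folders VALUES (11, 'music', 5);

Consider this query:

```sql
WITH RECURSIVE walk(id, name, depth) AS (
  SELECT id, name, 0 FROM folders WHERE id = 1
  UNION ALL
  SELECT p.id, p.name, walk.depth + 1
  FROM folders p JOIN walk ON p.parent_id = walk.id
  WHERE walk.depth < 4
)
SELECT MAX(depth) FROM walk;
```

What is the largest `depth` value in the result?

Base: id=1 (cache) at depth 0.
Iteration 1: rows with parent_id in {1} -> data (id 2, depth 1).
Iteration 2: rows with parent_id in {2} -> etc (id 3, depth 2).
Iteration 3: rows with parent_id in {3} -> dist (id 4, depth 3), bob (id 5, depth 3).
Iteration 4: rows with parent_id in {4,5} -> mail (id 6, depth 4), music (id 11, depth 4).
Iteration 5: depth < 4 fails for all current rows; recursion stops.
depth values: 0, 1, 2, 3, 3, 4, 4; the maximum is 4.

4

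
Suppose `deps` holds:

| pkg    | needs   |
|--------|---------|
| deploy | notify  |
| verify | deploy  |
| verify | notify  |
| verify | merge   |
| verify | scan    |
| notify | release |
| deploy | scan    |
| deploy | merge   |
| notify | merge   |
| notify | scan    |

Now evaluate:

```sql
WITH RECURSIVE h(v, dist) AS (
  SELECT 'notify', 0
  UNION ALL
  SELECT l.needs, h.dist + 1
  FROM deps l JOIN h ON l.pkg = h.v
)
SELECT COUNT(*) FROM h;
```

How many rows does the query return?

Base: (notify, dist=0).
Iteration 1: edges from {notify} -> (merge, dist=1), (release, dist=1), (scan, dist=1).
Iteration 2: no outgoing edges from {merge,release,scan}; recursion stops.
Total rows emitted: 4.

4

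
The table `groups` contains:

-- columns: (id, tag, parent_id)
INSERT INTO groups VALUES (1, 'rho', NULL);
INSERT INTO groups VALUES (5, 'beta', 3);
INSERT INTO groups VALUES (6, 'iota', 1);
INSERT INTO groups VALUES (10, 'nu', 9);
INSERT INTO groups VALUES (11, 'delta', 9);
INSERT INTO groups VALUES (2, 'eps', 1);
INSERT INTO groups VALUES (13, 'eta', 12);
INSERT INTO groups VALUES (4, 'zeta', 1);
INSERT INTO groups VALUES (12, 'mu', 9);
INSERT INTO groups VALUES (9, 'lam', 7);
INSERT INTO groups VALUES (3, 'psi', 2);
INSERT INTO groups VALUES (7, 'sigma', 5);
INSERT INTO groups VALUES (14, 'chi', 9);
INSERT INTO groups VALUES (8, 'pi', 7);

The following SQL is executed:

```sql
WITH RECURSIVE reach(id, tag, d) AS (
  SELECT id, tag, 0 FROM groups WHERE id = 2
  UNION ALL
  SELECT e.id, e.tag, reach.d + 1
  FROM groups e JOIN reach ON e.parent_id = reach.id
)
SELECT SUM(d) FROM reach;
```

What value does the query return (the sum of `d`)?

Base: id=2 (eps) at d 0.
Iteration 1: rows with parent_id in {2} -> psi (id 3, d 1).
Iteration 2: rows with parent_id in {3} -> beta (id 5, d 2).
Iteration 3: rows with parent_id in {5} -> sigma (id 7, d 3).
Iteration 4: rows with parent_id in {7} -> pi (id 8, d 4), lam (id 9, d 4).
Iteration 5: rows with parent_id in {8,9} -> nu (id 10, d 5), delta (id 11, d 5), mu (id 12, d 5), chi (id 14, d 5).
Iteration 6: rows with parent_id in {10,11,12,14} -> eta (id 13, d 6).
Iteration 7: no rows with parent_id in {13}; recursion stops.
SUM(d) = 0 + 1 + 2 + 3 + 4 + 4 + 5 + 5 + 5 + 5 + 6 = 40.

40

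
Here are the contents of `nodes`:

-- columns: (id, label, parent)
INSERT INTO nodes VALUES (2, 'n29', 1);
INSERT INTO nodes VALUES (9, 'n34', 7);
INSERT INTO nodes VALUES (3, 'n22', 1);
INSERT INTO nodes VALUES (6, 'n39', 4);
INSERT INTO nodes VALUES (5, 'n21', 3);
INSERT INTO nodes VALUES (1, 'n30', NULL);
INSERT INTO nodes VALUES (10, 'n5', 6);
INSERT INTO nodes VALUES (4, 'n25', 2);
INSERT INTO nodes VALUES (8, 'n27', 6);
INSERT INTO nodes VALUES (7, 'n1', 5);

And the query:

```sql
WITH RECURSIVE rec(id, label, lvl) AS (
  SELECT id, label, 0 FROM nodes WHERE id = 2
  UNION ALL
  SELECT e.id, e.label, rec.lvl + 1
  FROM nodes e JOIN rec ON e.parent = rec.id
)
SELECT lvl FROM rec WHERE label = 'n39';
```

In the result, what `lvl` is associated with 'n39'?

Base: id=2 (n29) at lvl 0.
Iteration 1: rows with parent in {2} -> n25 (id 4, lvl 1).
Iteration 2: rows with parent in {4} -> n39 (id 6, lvl 2).
Iteration 3: rows with parent in {6} -> n27 (id 8, lvl 3), n5 (id 10, lvl 3).
Iteration 4: no rows with parent in {8,10}; recursion stops.

2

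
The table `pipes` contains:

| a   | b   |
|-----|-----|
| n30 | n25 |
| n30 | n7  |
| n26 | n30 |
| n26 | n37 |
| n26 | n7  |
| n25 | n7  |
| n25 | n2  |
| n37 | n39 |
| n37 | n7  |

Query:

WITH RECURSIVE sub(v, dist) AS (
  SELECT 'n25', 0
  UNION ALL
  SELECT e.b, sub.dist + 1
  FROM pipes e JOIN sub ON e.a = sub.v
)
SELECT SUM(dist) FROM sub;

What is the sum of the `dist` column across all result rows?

Base: (n25, dist=0).
Iteration 1: edges from {n25} -> (n2, dist=1), (n7, dist=1).
Iteration 2: no outgoing edges from {n2,n7}; recursion stops.
SUM(dist) = 0 + 1 + 1 = 2.

2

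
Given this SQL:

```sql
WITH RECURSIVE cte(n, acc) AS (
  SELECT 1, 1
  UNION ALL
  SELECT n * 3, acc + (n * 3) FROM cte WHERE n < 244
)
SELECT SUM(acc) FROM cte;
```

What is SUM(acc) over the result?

1636

Base: n=1, acc=1.
Iteration 1: 1 < 244 holds -> n = 1 * 3 = 3, acc = 1 + 3 = 4.
Iteration 2: 3 < 244 holds -> n = 3 * 3 = 9, acc = 4 + 9 = 13.
Iteration 3: 9 < 244 holds -> n = 9 * 3 = 27, acc = 13 + 27 = 40.
Iteration 4: 27 < 244 holds -> n = 27 * 3 = 81, acc = 40 + 81 = 121.
Iteration 5: 81 < 244 holds -> n = 81 * 3 = 243, acc = 121 + 243 = 364.
Iteration 6: 243 < 244 holds -> n = 243 * 3 = 729, acc = 364 + 729 = 1093.
Iteration 7: 729 < 244 fails; recursion stops.
SUM(acc) = 1 + 4 + 13 + 40 + 121 + 364 + 1093 = 1636.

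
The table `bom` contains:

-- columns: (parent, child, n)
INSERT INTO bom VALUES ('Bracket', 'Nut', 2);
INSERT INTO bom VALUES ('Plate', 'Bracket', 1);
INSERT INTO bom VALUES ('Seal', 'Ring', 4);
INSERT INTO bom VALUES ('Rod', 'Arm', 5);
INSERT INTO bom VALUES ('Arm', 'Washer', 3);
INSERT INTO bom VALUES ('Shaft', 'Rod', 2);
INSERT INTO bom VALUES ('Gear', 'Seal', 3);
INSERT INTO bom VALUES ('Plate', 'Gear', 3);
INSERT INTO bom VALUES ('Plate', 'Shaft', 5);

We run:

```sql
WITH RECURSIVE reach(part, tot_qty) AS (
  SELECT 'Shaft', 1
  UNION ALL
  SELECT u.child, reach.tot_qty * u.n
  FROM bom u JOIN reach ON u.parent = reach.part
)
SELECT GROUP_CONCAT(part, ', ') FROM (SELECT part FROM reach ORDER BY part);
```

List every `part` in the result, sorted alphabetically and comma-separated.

Base: (Shaft, tot_qty=1).
Iteration 1: components of {Shaft} -> Rod = 1*2 = 2.
Iteration 2: components of {Rod} -> Arm = 2*5 = 10.
Iteration 3: components of {Arm} -> Washer = 10*3 = 30.
Iteration 4: no further components; recursion stops.

Arm, Rod, Shaft, Washer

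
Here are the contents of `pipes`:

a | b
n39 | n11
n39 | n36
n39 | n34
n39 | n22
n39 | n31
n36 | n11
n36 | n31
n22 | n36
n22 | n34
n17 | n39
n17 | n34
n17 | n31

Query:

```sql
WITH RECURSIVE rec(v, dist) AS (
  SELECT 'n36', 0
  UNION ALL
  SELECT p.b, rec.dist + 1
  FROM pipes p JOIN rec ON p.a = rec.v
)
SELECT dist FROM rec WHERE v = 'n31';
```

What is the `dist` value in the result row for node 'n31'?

1

Base: (n36, dist=0).
Iteration 1: edges from {n36} -> (n11, dist=1), (n31, dist=1).
Iteration 2: no outgoing edges from {n11,n31}; recursion stops.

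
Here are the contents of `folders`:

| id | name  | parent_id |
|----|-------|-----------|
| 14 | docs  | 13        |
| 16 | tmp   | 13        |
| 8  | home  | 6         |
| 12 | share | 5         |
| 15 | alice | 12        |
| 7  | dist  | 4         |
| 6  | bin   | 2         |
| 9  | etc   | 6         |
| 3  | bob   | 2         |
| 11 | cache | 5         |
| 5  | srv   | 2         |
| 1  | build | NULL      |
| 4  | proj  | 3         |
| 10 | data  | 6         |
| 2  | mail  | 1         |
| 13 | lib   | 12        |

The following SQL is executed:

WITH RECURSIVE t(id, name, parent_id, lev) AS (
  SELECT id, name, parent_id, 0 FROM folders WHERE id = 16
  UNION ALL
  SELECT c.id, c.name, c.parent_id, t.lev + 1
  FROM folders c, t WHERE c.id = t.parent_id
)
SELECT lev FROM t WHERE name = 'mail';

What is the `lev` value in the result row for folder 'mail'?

Base: id=16 (tmp), parent_id=13, lev 0.
Iteration 1: join on id=13 -> lib (id 13, parent_id=12, lev 1).
Iteration 2: join on id=12 -> share (id 12, parent_id=5, lev 2).
Iteration 3: join on id=5 -> srv (id 5, parent_id=2, lev 3).
Iteration 4: join on id=2 -> mail (id 2, parent_id=1, lev 4).
Iteration 5: join on id=1 -> build (id 1, parent_id=NULL, lev 5).
Iteration 6: parent_id is NULL; no match; recursion stops.

4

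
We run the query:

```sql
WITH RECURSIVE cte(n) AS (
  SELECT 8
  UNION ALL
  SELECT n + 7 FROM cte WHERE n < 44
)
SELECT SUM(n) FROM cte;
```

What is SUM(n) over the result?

Base: n=8.
Iteration 1: 8 < 44 holds -> n = 8 + 7 = 15.
Iteration 2: 15 < 44 holds -> n = 15 + 7 = 22.
Iteration 3: 22 < 44 holds -> n = 22 + 7 = 29.
Iteration 4: 29 < 44 holds -> n = 29 + 7 = 36.
Iteration 5: 36 < 44 holds -> n = 36 + 7 = 43.
Iteration 6: 43 < 44 holds -> n = 43 + 7 = 50.
Iteration 7: 50 < 44 fails; recursion stops.
SUM(n) = 8 + 15 + 22 + 29 + 36 + 43 + 50 = 203.

203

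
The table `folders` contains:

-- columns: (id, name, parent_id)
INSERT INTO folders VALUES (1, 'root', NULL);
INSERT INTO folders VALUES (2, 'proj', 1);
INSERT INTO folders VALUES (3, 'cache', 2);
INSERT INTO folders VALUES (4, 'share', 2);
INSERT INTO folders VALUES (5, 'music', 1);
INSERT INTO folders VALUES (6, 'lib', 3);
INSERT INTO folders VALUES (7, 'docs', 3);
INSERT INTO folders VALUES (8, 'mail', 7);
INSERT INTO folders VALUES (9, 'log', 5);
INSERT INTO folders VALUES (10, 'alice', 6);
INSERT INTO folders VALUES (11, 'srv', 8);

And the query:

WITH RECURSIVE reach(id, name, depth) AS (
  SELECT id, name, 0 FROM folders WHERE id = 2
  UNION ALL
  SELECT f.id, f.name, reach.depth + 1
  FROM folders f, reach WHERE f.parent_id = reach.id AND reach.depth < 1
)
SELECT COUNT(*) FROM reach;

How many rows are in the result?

Base: id=2 (proj) at depth 0.
Iteration 1: rows with parent_id in {2} -> cache (id 3, depth 1), share (id 4, depth 1).
Iteration 2: depth < 1 fails for all current rows; recursion stops.
Total rows emitted: 3.

3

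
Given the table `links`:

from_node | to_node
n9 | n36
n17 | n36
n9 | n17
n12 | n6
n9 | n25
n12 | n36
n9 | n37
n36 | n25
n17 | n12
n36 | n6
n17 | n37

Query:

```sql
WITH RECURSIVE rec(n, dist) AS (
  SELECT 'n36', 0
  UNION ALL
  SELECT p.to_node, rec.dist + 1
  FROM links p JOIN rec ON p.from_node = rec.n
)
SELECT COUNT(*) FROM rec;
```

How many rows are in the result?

3

Base: (n36, dist=0).
Iteration 1: edges from {n36} -> (n25, dist=1), (n6, dist=1).
Iteration 2: no outgoing edges from {n25,n6}; recursion stops.
Total rows emitted: 3.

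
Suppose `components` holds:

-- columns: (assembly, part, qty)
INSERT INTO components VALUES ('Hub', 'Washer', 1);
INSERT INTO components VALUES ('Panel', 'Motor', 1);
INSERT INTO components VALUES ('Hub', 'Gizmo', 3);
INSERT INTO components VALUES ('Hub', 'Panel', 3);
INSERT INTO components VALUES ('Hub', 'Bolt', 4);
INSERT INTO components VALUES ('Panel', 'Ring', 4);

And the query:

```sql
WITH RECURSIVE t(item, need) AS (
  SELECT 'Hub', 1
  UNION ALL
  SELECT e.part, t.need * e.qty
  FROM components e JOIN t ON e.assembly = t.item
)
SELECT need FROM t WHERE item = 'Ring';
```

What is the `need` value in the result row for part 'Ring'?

12

Base: (Hub, need=1).
Iteration 1: components of {Hub} -> Bolt = 1*4 = 4, Gizmo = 1*3 = 3, Panel = 1*3 = 3, Washer = 1*1 = 1.
Iteration 2: components of {Bolt,Gizmo,Panel,Washer} -> Motor = 3*1 = 3, Ring = 3*4 = 12.
Iteration 3: no further components; recursion stops.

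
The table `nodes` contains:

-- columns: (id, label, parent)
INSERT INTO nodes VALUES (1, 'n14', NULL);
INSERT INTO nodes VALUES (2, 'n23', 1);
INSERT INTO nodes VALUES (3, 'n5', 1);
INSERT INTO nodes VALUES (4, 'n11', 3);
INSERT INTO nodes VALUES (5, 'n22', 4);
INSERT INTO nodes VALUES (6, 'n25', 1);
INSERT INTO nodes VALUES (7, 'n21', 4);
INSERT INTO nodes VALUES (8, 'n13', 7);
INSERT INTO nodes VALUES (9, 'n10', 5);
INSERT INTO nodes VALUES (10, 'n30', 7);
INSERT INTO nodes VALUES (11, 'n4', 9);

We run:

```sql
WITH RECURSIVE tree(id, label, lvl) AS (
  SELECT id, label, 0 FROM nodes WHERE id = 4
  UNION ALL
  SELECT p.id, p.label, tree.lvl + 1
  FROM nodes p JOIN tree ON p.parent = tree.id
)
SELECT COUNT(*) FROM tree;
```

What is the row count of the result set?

Base: id=4 (n11) at lvl 0.
Iteration 1: rows with parent in {4} -> n22 (id 5, lvl 1), n21 (id 7, lvl 1).
Iteration 2: rows with parent in {5,7} -> n13 (id 8, lvl 2), n10 (id 9, lvl 2), n30 (id 10, lvl 2).
Iteration 3: rows with parent in {8,9,10} -> n4 (id 11, lvl 3).
Iteration 4: no rows with parent in {11}; recursion stops.
Total rows emitted: 7.

7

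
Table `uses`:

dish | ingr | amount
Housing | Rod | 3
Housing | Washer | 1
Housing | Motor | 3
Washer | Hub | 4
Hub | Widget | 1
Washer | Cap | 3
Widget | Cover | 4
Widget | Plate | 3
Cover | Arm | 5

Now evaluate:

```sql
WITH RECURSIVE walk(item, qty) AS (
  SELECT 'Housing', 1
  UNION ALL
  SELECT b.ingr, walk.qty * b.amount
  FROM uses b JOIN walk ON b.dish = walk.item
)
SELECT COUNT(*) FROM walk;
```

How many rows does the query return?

Base: (Housing, qty=1).
Iteration 1: components of {Housing} -> Motor = 1*3 = 3, Rod = 1*3 = 3, Washer = 1*1 = 1.
Iteration 2: components of {Motor,Rod,Washer} -> Cap = 1*3 = 3, Hub = 1*4 = 4.
Iteration 3: components of {Cap,Hub} -> Widget = 4*1 = 4.
Iteration 4: components of {Widget} -> Cover = 4*4 = 16, Plate = 4*3 = 12.
Iteration 5: components of {Cover,Plate} -> Arm = 16*5 = 80.
Iteration 6: no further components; recursion stops.
Total rows emitted: 10.

10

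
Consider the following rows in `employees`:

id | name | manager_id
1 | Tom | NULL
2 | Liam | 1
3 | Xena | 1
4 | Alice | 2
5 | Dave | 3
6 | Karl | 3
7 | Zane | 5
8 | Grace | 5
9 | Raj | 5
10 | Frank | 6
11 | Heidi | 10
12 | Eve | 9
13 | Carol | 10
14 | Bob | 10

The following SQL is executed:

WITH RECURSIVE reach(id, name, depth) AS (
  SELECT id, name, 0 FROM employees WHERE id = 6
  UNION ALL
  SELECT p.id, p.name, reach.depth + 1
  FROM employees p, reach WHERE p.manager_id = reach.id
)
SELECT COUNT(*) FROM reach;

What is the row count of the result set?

Base: id=6 (Karl) at depth 0.
Iteration 1: rows with manager_id in {6} -> Frank (id 10, depth 1).
Iteration 2: rows with manager_id in {10} -> Heidi (id 11, depth 2), Carol (id 13, depth 2), Bob (id 14, depth 2).
Iteration 3: no rows with manager_id in {11,13,14}; recursion stops.
Total rows emitted: 5.

5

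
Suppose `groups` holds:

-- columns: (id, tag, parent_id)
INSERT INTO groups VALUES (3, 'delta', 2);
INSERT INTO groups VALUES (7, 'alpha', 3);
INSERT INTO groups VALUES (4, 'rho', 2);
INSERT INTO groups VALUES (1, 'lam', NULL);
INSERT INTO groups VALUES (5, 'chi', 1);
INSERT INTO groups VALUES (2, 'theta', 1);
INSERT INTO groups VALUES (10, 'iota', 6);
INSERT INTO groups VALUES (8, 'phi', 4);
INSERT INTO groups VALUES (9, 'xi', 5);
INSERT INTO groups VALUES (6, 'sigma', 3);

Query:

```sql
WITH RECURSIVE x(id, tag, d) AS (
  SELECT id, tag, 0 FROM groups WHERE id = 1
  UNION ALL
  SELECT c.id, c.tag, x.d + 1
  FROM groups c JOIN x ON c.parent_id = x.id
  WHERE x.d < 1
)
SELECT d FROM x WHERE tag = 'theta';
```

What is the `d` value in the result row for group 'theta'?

1

Base: id=1 (lam) at d 0.
Iteration 1: rows with parent_id in {1} -> theta (id 2, d 1), chi (id 5, d 1).
Iteration 2: d < 1 fails for all current rows; recursion stops.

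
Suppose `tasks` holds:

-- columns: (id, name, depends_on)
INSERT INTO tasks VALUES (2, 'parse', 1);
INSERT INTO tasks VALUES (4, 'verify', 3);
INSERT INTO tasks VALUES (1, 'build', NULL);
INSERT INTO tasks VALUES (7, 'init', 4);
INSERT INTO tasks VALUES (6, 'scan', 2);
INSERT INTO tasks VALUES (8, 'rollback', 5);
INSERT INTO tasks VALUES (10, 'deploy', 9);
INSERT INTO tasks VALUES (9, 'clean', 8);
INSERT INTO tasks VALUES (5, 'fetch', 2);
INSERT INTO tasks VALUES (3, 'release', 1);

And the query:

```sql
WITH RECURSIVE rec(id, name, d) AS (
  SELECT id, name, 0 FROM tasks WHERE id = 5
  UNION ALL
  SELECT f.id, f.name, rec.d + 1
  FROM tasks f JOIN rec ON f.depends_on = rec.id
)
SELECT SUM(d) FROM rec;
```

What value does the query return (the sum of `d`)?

Base: id=5 (fetch) at d 0.
Iteration 1: rows with depends_on in {5} -> rollback (id 8, d 1).
Iteration 2: rows with depends_on in {8} -> clean (id 9, d 2).
Iteration 3: rows with depends_on in {9} -> deploy (id 10, d 3).
Iteration 4: no rows with depends_on in {10}; recursion stops.
SUM(d) = 0 + 1 + 2 + 3 = 6.

6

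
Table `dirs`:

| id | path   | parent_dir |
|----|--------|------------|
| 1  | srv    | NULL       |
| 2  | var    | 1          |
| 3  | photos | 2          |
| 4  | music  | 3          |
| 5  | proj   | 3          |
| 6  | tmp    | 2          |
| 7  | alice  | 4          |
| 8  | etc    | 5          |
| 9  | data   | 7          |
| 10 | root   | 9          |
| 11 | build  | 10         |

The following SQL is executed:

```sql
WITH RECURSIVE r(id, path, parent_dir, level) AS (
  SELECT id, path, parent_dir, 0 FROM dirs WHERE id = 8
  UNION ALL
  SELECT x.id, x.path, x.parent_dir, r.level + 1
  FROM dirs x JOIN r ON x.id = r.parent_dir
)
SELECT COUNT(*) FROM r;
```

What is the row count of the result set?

Base: id=8 (etc), parent_dir=5, level 0.
Iteration 1: join on id=5 -> proj (id 5, parent_dir=3, level 1).
Iteration 2: join on id=3 -> photos (id 3, parent_dir=2, level 2).
Iteration 3: join on id=2 -> var (id 2, parent_dir=1, level 3).
Iteration 4: join on id=1 -> srv (id 1, parent_dir=NULL, level 4).
Iteration 5: parent_dir is NULL; no match; recursion stops.
Total rows emitted: 5.

5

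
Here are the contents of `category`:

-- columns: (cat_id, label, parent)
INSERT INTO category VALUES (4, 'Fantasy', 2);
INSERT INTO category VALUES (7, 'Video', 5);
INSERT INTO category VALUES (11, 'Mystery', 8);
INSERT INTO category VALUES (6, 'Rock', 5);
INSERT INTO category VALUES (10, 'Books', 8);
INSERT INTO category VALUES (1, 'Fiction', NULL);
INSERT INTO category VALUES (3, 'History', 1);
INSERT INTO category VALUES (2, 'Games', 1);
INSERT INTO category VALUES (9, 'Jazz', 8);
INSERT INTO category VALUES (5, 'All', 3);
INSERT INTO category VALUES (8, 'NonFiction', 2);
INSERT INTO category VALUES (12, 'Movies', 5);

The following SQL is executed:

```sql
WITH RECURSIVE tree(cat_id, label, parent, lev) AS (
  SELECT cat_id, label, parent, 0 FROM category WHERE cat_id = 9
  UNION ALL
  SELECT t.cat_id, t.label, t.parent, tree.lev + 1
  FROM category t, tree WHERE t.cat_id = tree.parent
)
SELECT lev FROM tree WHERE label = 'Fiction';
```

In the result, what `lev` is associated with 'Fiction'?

3

Base: cat_id=9 (Jazz), parent=8, lev 0.
Iteration 1: join on cat_id=8 -> NonFiction (id 8, parent=2, lev 1).
Iteration 2: join on cat_id=2 -> Games (id 2, parent=1, lev 2).
Iteration 3: join on cat_id=1 -> Fiction (id 1, parent=NULL, lev 3).
Iteration 4: parent is NULL; no match; recursion stops.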